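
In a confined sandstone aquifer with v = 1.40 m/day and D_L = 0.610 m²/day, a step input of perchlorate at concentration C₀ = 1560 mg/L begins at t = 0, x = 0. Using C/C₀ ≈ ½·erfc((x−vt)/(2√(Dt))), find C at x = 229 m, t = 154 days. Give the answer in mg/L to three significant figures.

For a continuous step input, C/C₀ ≈ ½·erfc((x−vt)/(2√(Dt))).
vt = 1.40 × 154 = 215.6 m and 2√(Dt) = 2√(0.610 × 154) = 19.38 m.
Argument (x−vt)/(2√(Dt)) = (229 − 215.6)/19.38 = 0.6914; ½·erfc(0.6914) = 0.1641.
C = 1560 × 0.1641 = 256 mg/L.

256 mg/L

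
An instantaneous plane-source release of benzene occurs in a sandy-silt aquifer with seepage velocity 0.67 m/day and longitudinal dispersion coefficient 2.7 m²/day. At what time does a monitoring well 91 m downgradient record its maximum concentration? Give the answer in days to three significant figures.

130 days

For the 1D instantaneous-source solution, setting ∂C/∂t = 0 at fixed x gives v²t² + 2Dt − x² = 0, so t = (√(D² + v²x²) − D)/v².
√(D² + v²x²) = √(2.7² + 0.67² × 91²) = 61.03; v² = 0.4489.
t = (61.03 − 2.7)/0.4489 = 130 days (vs. the pure-advection estimate x/v = 136 d).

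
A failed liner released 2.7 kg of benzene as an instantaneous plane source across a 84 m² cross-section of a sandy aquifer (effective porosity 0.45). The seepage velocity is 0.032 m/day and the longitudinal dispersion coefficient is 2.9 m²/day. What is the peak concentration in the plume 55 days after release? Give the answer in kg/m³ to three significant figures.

The peak of an instantaneous 1D plume sits at x = vt; there the Gaussian factor is 1 and C_max = M/(n_e·A·√(4πDt)), where n_e·A is the pore area the mass is dissolved in.
√(4πDt) = √(4π × 2.9 × 55) = 44.77 m, so C_max = 2.7/(0.45 × 84 × 44.77) = 0.00160 kg/m³.

0.00160 kg/m³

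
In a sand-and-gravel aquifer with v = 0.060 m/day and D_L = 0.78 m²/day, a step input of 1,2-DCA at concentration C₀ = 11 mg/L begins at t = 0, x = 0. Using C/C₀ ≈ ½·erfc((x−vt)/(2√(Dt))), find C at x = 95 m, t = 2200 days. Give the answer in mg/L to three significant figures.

8.10 mg/L

For a continuous step input, C/C₀ ≈ ½·erfc((x−vt)/(2√(Dt))).
vt = 0.060 × 2200 = 132 m and 2√(Dt) = 2√(0.78 × 2200) = 82.85 m.
Argument (x−vt)/(2√(Dt)) = (95 − 132)/82.85 = -0.4466; ½·erfc(-0.4466) = 0.7362.
C = 11 × 0.7362 = 8.10 mg/L.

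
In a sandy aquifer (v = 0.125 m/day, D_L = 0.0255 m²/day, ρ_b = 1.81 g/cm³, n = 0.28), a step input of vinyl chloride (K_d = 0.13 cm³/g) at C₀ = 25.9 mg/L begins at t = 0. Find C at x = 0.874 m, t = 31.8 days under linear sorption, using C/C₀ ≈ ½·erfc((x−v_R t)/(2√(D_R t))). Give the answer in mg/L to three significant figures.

23.7 mg/L

Retardation factor R = 1 + ρ_b·K_d/n = 1 + 1.81 × 0.13/0.28 = 1.840.
Sorption retards both mechanisms: v_R = v/R = 0.06793 m/day, D_R = D/R = 0.01386 m²/day.
v_R·t = 0.06793 × 31.8 = 2.160174 m; 2√(D_R t) = 1.328 m; argument = (0.874 − 2.160174)/1.328 = -0.9685.
C = C₀ × ½·erfc(-0.9685) = 25.9 × 0.9146 = 23.7 mg/L.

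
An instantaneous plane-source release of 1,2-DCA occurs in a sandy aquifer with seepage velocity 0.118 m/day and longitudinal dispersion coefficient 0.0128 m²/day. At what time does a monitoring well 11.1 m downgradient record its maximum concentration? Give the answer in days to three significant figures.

For the 1D instantaneous-source solution, setting ∂C/∂t = 0 at fixed x gives v²t² + 2Dt − x² = 0, so t = (√(D² + v²x²) − D)/v².
√(D² + v²x²) = √(0.0128² + 0.118² × 11.1²) = 1.310; v² = 0.013924.
t = (1.310 − 0.0128)/0.013924 = 93.2 days (vs. the pure-advection estimate x/v = 94.1 d).

93.2 days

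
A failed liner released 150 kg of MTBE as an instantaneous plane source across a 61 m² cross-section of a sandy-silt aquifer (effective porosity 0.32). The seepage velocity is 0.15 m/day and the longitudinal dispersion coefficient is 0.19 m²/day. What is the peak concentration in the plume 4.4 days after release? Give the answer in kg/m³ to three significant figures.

2.37 kg/m³

The peak of an instantaneous 1D plume sits at x = vt; there the Gaussian factor is 1 and C_max = M/(n_e·A·√(4πDt)), where n_e·A is the pore area the mass is dissolved in.
√(4πDt) = √(4π × 0.19 × 4.4) = 3.241 m, so C_max = 150/(0.32 × 61 × 3.241) = 2.37 kg/m³.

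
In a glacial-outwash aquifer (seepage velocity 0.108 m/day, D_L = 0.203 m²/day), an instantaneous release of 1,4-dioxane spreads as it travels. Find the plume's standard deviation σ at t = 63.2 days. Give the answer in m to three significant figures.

5.07 m

Dispersive spreading gives a Gaussian with σ² = 2Dt; advection only shifts the center.
σ = √(2 × 0.203 × 63.2) = 5.07 m.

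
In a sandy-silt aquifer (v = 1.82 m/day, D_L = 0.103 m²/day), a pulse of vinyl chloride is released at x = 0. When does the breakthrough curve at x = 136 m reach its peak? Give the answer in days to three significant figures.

For the 1D instantaneous-source solution, setting ∂C/∂t = 0 at fixed x gives v²t² + 2Dt − x² = 0, so t = (√(D² + v²x²) − D)/v².
√(D² + v²x²) = √(0.103² + 1.82² × 136²) = 247.5; v² = 3.3124.
t = (247.5 − 0.103)/3.3124 = 74.7 days (vs. the pure-advection estimate x/v = 74.7 d).

74.7 days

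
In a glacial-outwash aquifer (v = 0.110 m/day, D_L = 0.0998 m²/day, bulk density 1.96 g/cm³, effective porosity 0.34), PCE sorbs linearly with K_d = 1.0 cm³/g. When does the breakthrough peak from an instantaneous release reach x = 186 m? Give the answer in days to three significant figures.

11400 days

Retardation factor R = 1 + ρ_b·K_d/n = 1 + 1.96 × 1.0/0.34 = 6.765.
Sorption retards both mechanisms: v_R = v/R = 0.01626 m/day, D_R = D/R = 0.01475 m²/day.
Peak time from v_R²t² + 2D_R t − x² = 0: t = (√(D_R² + v_R²x²) − D_R)/v_R².
√(D_R² + v_R²x²) = √(0.01475² + 0.01626² × 186²) = 3.024; v_R² = 0.0002644.
t = (3.024 − 0.01475)/0.0002644 = 11400 days.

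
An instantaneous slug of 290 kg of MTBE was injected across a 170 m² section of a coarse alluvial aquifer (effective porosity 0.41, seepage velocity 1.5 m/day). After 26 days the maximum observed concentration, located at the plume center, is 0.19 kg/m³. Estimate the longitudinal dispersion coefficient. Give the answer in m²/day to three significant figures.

At the plume center C_max = M/(n_e·A·√(4πDt)), so D = M²/(4πt·(n_e·A·C_max)²).
n_e·A·C_max = 0.41 × 170 × 0.19 = 13.24 kg/m.
D = 290²/(4π × 26 × 13.24²) = 1.47 m²/day.

1.47 m²/day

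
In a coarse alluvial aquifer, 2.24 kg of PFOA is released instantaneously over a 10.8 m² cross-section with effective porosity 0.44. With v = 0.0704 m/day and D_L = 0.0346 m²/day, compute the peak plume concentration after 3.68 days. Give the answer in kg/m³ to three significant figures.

0.373 kg/m³

The peak of an instantaneous 1D plume sits at x = vt; there the Gaussian factor is 1 and C_max = M/(n_e·A·√(4πDt)), where n_e·A is the pore area the mass is dissolved in.
√(4πDt) = √(4π × 0.0346 × 3.68) = 1.265 m, so C_max = 2.24/(0.44 × 10.8 × 1.265) = 0.373 kg/m³.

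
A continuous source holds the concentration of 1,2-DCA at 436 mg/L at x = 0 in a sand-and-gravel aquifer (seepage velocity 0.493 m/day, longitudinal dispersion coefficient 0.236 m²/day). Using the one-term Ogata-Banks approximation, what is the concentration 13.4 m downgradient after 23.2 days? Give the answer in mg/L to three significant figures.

121 mg/L

For a continuous step input, C/C₀ ≈ ½·erfc((x−vt)/(2√(Dt))).
vt = 0.493 × 23.2 = 11.4376 m and 2√(Dt) = 2√(0.236 × 23.2) = 4.680 m.
Argument (x−vt)/(2√(Dt)) = (13.4 − 11.4376)/4.680 = 0.4193; ½·erfc(0.4193) = 0.2766.
C = 436 × 0.2766 = 121 mg/L.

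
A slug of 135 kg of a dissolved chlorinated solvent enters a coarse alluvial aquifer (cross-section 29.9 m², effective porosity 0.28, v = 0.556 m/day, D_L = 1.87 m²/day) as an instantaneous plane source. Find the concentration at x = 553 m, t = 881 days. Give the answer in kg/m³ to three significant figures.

For an instantaneous plane source, C(x,t) = M/(n_e·A·√(4πDt)) · exp(−(x−vt)²/(4Dt)), with n_e·A the pore (flow) area.
Plume center vt = 0.556 × 881 = 489.836 m, so the well at 553 m is 63.164 m downgradient of the peak.
√(4πDt) = 143.9 m, giving peak height M/(n_e·A·√(4πDt)) = 135/(0.28 × 29.9 × 143.9) = 0.1121 kg/m³.
(x−vt)²/(4Dt) = (63.164)²/(4 × 1.87 × 881) = 0.6054; exp(−0.6054) = 0.5459.
C = 0.1121 × 0.5459 = 0.0612 kg/m³.

0.0612 kg/m³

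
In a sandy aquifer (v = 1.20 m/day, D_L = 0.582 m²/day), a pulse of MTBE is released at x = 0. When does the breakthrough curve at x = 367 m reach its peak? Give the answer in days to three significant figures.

For the 1D instantaneous-source solution, setting ∂C/∂t = 0 at fixed x gives v²t² + 2Dt − x² = 0, so t = (√(D² + v²x²) − D)/v².
√(D² + v²x²) = √(0.582² + 1.20² × 367²) = 440.4; v² = 1.44.
t = (440.4 − 0.582)/1.44 = 305 days (vs. the pure-advection estimate x/v = 306 d).

305 days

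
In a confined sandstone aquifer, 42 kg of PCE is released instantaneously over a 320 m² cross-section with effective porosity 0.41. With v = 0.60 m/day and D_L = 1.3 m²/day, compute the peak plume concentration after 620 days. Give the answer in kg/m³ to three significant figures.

The peak of an instantaneous 1D plume sits at x = vt; there the Gaussian factor is 1 and C_max = M/(n_e·A·√(4πDt)), where n_e·A is the pore area the mass is dissolved in.
√(4πDt) = √(4π × 1.3 × 620) = 100.6 m, so C_max = 42/(0.41 × 320 × 100.6) = 0.00318 kg/m³.

0.00318 kg/m³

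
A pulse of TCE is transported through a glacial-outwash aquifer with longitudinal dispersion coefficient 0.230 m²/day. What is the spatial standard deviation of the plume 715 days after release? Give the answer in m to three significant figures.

18.1 m

Dispersive spreading gives a Gaussian with σ² = 2Dt; advection only shifts the center.
σ = √(2 × 0.230 × 715) = 18.1 m.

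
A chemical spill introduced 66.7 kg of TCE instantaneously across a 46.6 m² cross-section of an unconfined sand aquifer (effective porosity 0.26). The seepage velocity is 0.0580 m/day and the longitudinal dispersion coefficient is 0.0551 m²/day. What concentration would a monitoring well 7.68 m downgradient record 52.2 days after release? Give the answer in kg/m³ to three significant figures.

0.140 kg/m³

For an instantaneous plane source, C(x,t) = M/(n_e·A·√(4πDt)) · exp(−(x−vt)²/(4Dt)), with n_e·A the pore (flow) area.
Plume center vt = 0.0580 × 52.2 = 3.0276 m, so the well at 7.68 m is 4.6524 m downgradient of the peak.
√(4πDt) = 6.012 m, giving peak height M/(n_e·A·√(4πDt)) = 66.7/(0.26 × 46.6 × 6.012) = 0.9157 kg/m³.
(x−vt)²/(4Dt) = (4.6524)²/(4 × 0.0551 × 52.2) = 1.881; exp(−1.881) = 0.1524.
C = 0.9157 × 0.1524 = 0.140 kg/m³.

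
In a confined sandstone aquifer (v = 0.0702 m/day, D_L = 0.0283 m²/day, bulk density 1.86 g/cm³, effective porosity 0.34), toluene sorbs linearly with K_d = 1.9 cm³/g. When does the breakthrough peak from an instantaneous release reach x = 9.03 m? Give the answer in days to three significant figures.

Retardation factor R = 1 + ρ_b·K_d/n = 1 + 1.86 × 1.9/0.34 = 11.39.
Sorption retards both mechanisms: v_R = v/R = 0.006163 m/day, D_R = D/R = 0.002485 m²/day.
Peak time from v_R²t² + 2D_R t − x² = 0: t = (√(D_R² + v_R²x²) − D_R)/v_R².
√(D_R² + v_R²x²) = √(0.002485² + 0.006163² × 9.03²) = 0.05571; v_R² = 3.798e-05.
t = (0.05571 − 0.002485)/3.798e-05 = 1400 days.

1400 days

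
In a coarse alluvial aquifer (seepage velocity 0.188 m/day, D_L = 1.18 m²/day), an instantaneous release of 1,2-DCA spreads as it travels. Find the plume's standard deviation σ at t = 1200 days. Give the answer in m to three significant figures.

Dispersive spreading gives a Gaussian with σ² = 2Dt; advection only shifts the center.
σ = √(2 × 1.18 × 1200) = 53.2 m.

53.2 m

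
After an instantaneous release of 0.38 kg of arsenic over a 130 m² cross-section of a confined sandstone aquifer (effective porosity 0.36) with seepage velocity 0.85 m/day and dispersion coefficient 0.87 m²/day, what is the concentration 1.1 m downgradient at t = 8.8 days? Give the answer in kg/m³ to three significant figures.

0.000219 kg/m³

For an instantaneous plane source, C(x,t) = M/(n_e·A·√(4πDt)) · exp(−(x−vt)²/(4Dt)), with n_e·A the pore (flow) area.
Plume center vt = 0.85 × 8.8 = 7.48 m, so the well at 1.1 m is 6.38 m upgradient of the peak.
√(4πDt) = 9.809 m, giving peak height M/(n_e·A·√(4πDt)) = 0.38/(0.36 × 130 × 9.809) = 0.0008278 kg/m³.
(x−vt)²/(4Dt) = (-6.38)²/(4 × 0.87 × 8.8) = 1.329; exp(−1.329) = 0.2647.
C = 0.0008278 × 0.2647 = 0.000219 kg/m³.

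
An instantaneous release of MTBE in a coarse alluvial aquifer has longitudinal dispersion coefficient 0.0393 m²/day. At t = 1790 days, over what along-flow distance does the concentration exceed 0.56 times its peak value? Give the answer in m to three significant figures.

25.5 m

The plume is Gaussian with σ = √(2Dt) = √(2 × 0.0393 × 1790) = 11.86 m.
C/C_peak = exp(−Δx²/(2σ²)) = 0.56 ⇒ Δx = σ·√(−2 ln 0.56) = 11.86 × 1.077 = 12.77 m.
Width = 2Δx = 25.5 m.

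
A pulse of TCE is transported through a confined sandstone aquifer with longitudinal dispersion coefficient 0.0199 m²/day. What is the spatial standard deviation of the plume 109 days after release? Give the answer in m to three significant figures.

2.08 m

Dispersive spreading gives a Gaussian with σ² = 2Dt; advection only shifts the center.
σ = √(2 × 0.0199 × 109) = 2.08 m.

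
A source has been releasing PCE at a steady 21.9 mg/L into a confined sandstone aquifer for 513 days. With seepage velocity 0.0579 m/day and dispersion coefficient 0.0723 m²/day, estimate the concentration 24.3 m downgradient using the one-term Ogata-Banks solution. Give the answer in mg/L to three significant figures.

For a continuous step input, C/C₀ ≈ ½·erfc((x−vt)/(2√(Dt))).
vt = 0.0579 × 513 = 29.7027 m and 2√(Dt) = 2√(0.0723 × 513) = 12.18 m.
Argument (x−vt)/(2√(Dt)) = (24.3 − 29.7027)/12.18 = -0.4436; ½·erfc(-0.4436) = 0.7348.
C = 21.9 × 0.7348 = 16.1 mg/L.

16.1 mg/L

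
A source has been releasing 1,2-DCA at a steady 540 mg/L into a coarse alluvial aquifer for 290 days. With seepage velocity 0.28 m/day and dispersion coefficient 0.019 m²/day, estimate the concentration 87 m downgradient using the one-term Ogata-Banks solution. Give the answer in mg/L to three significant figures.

21.8 mg/L

For a continuous step input, C/C₀ ≈ ½·erfc((x−vt)/(2√(Dt))).
vt = 0.28 × 290 = 81.2 m and 2√(Dt) = 2√(0.019 × 290) = 4.695 m.
Argument (x−vt)/(2√(Dt)) = (87 − 81.2)/4.695 = 1.235; ½·erfc(1.235) = 0.04036.
C = 540 × 0.04036 = 21.8 mg/L.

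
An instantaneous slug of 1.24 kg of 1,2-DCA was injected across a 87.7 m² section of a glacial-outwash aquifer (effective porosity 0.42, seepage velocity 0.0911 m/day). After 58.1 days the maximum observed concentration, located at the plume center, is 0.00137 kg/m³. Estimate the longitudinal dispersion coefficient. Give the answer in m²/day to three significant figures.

At the plume center C_max = M/(n_e·A·√(4πDt)), so D = M²/(4πt·(n_e·A·C_max)²).
n_e·A·C_max = 0.42 × 87.7 × 0.00137 = 0.05046 kg/m.
D = 1.24²/(4π × 58.1 × 0.05046²) = 0.827 m²/day.

0.827 m²/day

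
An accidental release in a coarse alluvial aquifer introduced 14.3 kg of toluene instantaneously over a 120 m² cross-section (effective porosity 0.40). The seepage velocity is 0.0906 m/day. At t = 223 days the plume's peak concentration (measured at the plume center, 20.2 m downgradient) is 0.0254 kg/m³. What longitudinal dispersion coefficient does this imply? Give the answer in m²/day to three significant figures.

0.0491 m²/day

At the plume center C_max = M/(n_e·A·√(4πDt)), so D = M²/(4πt·(n_e·A·C_max)²).
n_e·A·C_max = 0.40 × 120 × 0.0254 = 1.219 kg/m.
D = 14.3²/(4π × 223 × 1.219²) = 0.0491 m²/day.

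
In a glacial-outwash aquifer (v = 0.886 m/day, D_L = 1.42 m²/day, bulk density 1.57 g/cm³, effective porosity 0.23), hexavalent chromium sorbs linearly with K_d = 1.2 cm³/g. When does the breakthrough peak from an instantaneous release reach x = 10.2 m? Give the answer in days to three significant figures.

90.5 days

Retardation factor R = 1 + ρ_b·K_d/n = 1 + 1.57 × 1.2/0.23 = 9.191.
Sorption retards both mechanisms: v_R = v/R = 0.09640 m/day, D_R = D/R = 0.1545 m²/day.
Peak time from v_R²t² + 2D_R t − x² = 0: t = (√(D_R² + v_R²x²) − D_R)/v_R².
√(D_R² + v_R²x²) = √(0.1545² + 0.09640² × 10.2²) = 0.9953; v_R² = 0.009293.
t = (0.9953 − 0.1545)/0.009293 = 90.5 days.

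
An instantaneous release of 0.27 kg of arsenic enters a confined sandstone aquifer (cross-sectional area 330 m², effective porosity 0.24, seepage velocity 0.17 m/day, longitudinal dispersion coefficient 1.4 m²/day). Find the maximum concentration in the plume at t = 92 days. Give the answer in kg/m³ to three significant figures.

The peak of an instantaneous 1D plume sits at x = vt; there the Gaussian factor is 1 and C_max = M/(n_e·A·√(4πDt)), where n_e·A is the pore area the mass is dissolved in.
√(4πDt) = √(4π × 1.4 × 92) = 40.23 m, so C_max = 0.27/(0.24 × 330 × 40.23) = 8.47e-05 kg/m³.

8.47e-05 kg/m³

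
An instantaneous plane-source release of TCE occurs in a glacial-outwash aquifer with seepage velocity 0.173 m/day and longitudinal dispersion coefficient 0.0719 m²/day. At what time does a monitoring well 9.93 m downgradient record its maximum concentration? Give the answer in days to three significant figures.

For the 1D instantaneous-source solution, setting ∂C/∂t = 0 at fixed x gives v²t² + 2Dt − x² = 0, so t = (√(D² + v²x²) − D)/v².
√(D² + v²x²) = √(0.0719² + 0.173² × 9.93²) = 1.719; v² = 0.029929.
t = (1.719 − 0.0719)/0.029929 = 55.0 days (vs. the pure-advection estimate x/v = 57.4 d).

55.0 days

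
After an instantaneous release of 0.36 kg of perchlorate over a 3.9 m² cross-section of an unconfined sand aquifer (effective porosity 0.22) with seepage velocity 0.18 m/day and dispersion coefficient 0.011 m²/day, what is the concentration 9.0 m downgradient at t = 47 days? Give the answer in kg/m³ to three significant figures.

0.143 kg/m³

For an instantaneous plane source, C(x,t) = M/(n_e·A·√(4πDt)) · exp(−(x−vt)²/(4Dt)), with n_e·A the pore (flow) area.
Plume center vt = 0.18 × 47 = 8.46 m, so the well at 9.0 m is 0.54 m downgradient of the peak.
√(4πDt) = 2.549 m, giving peak height M/(n_e·A·√(4πDt)) = 0.36/(0.22 × 3.9 × 2.549) = 0.1646 kg/m³.
(x−vt)²/(4Dt) = (0.54)²/(4 × 0.011 × 47) = 0.1410; exp(−0.1410) = 0.8685.
C = 0.1646 × 0.8685 = 0.143 kg/m³.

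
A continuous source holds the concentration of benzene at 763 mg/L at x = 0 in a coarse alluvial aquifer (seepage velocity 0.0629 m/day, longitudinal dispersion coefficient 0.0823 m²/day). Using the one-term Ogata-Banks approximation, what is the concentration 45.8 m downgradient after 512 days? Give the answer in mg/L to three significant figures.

For a continuous step input, C/C₀ ≈ ½·erfc((x−vt)/(2√(Dt))).
vt = 0.0629 × 512 = 32.2048 m and 2√(Dt) = 2√(0.0823 × 512) = 12.98 m.
Argument (x−vt)/(2√(Dt)) = (45.8 − 32.2048)/12.98 = 1.047; ½·erfc(1.047) = 0.06935.
C = 763 × 0.06935 = 52.9 mg/L.

52.9 mg/L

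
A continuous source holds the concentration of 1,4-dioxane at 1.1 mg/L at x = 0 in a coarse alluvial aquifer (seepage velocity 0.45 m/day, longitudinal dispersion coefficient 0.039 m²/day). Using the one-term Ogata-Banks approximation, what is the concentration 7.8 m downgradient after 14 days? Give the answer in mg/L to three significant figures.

For a continuous step input, C/C₀ ≈ ½·erfc((x−vt)/(2√(Dt))).
vt = 0.45 × 14 = 6.3 m and 2√(Dt) = 2√(0.039 × 14) = 1.478 m.
Argument (x−vt)/(2√(Dt)) = (7.8 − 6.3)/1.478 = 1.015; ½·erfc(1.015) = 0.07558.
C = 1.1 × 0.07558 = 0.0831 mg/L.

0.0831 mg/L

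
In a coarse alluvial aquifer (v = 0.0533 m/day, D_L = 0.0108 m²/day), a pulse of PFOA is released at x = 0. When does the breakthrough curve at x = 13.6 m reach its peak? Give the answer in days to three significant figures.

For the 1D instantaneous-source solution, setting ∂C/∂t = 0 at fixed x gives v²t² + 2Dt − x² = 0, so t = (√(D² + v²x²) − D)/v².
√(D² + v²x²) = √(0.0108² + 0.0533² × 13.6²) = 0.7250; v² = 0.00284089.
t = (0.7250 − 0.0108)/0.00284089 = 251 days (vs. the pure-advection estimate x/v = 255 d).

251 days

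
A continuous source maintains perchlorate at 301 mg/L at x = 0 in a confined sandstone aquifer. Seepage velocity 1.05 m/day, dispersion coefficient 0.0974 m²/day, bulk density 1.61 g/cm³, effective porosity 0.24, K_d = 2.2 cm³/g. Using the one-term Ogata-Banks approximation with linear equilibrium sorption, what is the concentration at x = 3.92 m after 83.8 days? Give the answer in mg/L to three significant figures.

Retardation factor R = 1 + ρ_b·K_d/n = 1 + 1.61 × 2.2/0.24 = 15.76.
Sorption retards both mechanisms: v_R = v/R = 0.06662 m/day, D_R = D/R = 0.006180 m²/day.
v_R·t = 0.06662 × 83.8 = 5.582756 m; 2√(D_R t) = 1.439 m; argument = (3.92 − 5.582756)/1.439 = -1.155.
C = C₀ × ½·erfc(-1.155) = 301 × 0.9488 = 286 mg/L.

286 mg/L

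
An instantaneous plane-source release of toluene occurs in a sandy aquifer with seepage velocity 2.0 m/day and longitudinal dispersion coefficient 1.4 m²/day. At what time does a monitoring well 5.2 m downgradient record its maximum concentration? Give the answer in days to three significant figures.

For the 1D instantaneous-source solution, setting ∂C/∂t = 0 at fixed x gives v²t² + 2Dt − x² = 0, so t = (√(D² + v²x²) − D)/v².
√(D² + v²x²) = √(1.4² + 2.0² × 5.2²) = 10.49; v² = 4.
t = (10.49 − 1.4)/4 = 2.27 days (vs. the pure-advection estimate x/v = 2.60 d).

2.27 days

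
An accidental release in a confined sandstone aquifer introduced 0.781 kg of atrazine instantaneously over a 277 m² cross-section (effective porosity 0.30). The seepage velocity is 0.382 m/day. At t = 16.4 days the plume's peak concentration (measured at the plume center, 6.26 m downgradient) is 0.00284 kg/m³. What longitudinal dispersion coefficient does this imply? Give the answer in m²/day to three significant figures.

At the plume center C_max = M/(n_e·A·√(4πDt)), so D = M²/(4πt·(n_e·A·C_max)²).
n_e·A·C_max = 0.30 × 277 × 0.00284 = 0.2360 kg/m.
D = 0.781²/(4π × 16.4 × 0.2360²) = 0.0531 m²/day.

0.0531 m²/day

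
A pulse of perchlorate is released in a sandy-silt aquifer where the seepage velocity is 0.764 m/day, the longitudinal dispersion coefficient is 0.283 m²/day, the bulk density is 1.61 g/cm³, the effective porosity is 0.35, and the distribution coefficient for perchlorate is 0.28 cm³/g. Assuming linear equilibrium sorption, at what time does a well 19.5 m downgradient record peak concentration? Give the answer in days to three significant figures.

Retardation factor R = 1 + ρ_b·K_d/n = 1 + 1.61 × 0.28/0.35 = 2.288.
Sorption retards both mechanisms: v_R = v/R = 0.3339 m/day, D_R = D/R = 0.1237 m²/day.
Peak time from v_R²t² + 2D_R t − x² = 0: t = (√(D_R² + v_R²x²) − D_R)/v_R².
√(D_R² + v_R²x²) = √(0.1237² + 0.3339² × 19.5²) = 6.512; v_R² = 0.1115.
t = (6.512 − 0.1237)/0.1115 = 57.3 days.

57.3 days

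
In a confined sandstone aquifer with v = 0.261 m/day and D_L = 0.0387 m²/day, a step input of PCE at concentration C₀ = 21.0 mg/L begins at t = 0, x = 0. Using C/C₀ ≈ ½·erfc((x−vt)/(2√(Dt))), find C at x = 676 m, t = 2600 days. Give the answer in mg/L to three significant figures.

12.0 mg/L

For a continuous step input, C/C₀ ≈ ½·erfc((x−vt)/(2√(Dt))).
vt = 0.261 × 2600 = 678.6 m and 2√(Dt) = 2√(0.0387 × 2600) = 20.06 m.
Argument (x−vt)/(2√(Dt)) = (676 − 678.6)/20.06 = -0.1296; ½·erfc(-0.1296) = 0.5727.
C = 21.0 × 0.5727 = 12.0 mg/L.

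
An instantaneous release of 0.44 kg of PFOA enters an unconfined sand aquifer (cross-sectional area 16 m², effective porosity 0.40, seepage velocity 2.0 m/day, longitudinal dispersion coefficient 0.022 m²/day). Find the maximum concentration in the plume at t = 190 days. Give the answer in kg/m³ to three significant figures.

0.00949 kg/m³

The peak of an instantaneous 1D plume sits at x = vt; there the Gaussian factor is 1 and C_max = M/(n_e·A·√(4πDt)), where n_e·A is the pore area the mass is dissolved in.
√(4πDt) = √(4π × 0.022 × 190) = 7.248 m, so C_max = 0.44/(0.40 × 16 × 7.248) = 0.00949 kg/m³.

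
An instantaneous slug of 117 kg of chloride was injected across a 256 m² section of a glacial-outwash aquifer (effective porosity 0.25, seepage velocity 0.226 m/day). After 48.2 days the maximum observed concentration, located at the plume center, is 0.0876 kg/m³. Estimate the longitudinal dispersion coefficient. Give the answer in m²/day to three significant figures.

At the plume center C_max = M/(n_e·A·√(4πDt)), so D = M²/(4πt·(n_e·A·C_max)²).
n_e·A·C_max = 0.25 × 256 × 0.0876 = 5.606 kg/m.
D = 117²/(4π × 48.2 × 5.606²) = 0.719 m²/day.

0.719 m²/day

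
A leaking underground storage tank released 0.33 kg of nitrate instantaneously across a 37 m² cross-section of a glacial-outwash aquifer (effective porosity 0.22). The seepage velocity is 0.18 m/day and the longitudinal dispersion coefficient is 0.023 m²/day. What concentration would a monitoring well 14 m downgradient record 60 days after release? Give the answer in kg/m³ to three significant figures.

For an instantaneous plane source, C(x,t) = M/(n_e·A·√(4πDt)) · exp(−(x−vt)²/(4Dt)), with n_e·A the pore (flow) area.
Plume center vt = 0.18 × 60 = 10.8 m, so the well at 14 m is 3.2 m downgradient of the peak.
√(4πDt) = 4.164 m, giving peak height M/(n_e·A·√(4πDt)) = 0.33/(0.22 × 37 × 4.164) = 0.009736 kg/m³.
(x−vt)²/(4Dt) = (3.2)²/(4 × 0.023 × 60) = 1.855; exp(−1.855) = 0.1565.
C = 0.009736 × 0.1565 = 0.00152 kg/m³.

0.00152 kg/m³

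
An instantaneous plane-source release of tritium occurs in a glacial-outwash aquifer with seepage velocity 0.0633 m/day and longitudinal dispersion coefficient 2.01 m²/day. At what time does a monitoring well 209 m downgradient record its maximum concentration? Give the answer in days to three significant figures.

For the 1D instantaneous-source solution, setting ∂C/∂t = 0 at fixed x gives v²t² + 2Dt − x² = 0, so t = (√(D² + v²x²) − D)/v².
√(D² + v²x²) = √(2.01² + 0.0633² × 209²) = 13.38; v² = 0.00400689.
t = (13.38 − 2.01)/0.00400689 = 2840 days (vs. the pure-advection estimate x/v = 3300 d).

2840 days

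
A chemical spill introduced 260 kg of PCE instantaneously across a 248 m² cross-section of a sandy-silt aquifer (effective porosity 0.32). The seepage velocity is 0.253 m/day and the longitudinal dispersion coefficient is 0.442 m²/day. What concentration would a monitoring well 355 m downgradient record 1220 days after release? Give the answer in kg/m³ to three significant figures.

For an instantaneous plane source, C(x,t) = M/(n_e·A·√(4πDt)) · exp(−(x−vt)²/(4Dt)), with n_e·A the pore (flow) area.
Plume center vt = 0.253 × 1220 = 308.66 m, so the well at 355 m is 46.34 m downgradient of the peak.
√(4πDt) = 82.32 m, giving peak height M/(n_e·A·√(4πDt)) = 260/(0.32 × 248 × 82.32) = 0.03980 kg/m³.
(x−vt)²/(4Dt) = (46.34)²/(4 × 0.442 × 1220) = 0.9956; exp(−0.9956) = 0.3695.
C = 0.03980 × 0.3695 = 0.0147 kg/m³.

0.0147 kg/m³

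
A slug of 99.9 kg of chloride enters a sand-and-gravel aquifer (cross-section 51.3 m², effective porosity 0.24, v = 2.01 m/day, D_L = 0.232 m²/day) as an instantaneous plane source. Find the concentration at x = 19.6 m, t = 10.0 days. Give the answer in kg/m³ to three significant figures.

For an instantaneous plane source, C(x,t) = M/(n_e·A·√(4πDt)) · exp(−(x−vt)²/(4Dt)), with n_e·A the pore (flow) area.
Plume center vt = 2.01 × 10.0 = 20.1 m, so the well at 19.6 m is 0.5 m upgradient of the peak.
√(4πDt) = 5.399 m, giving peak height M/(n_e·A·√(4πDt)) = 99.9/(0.24 × 51.3 × 5.399) = 1.503 kg/m³.
(x−vt)²/(4Dt) = (-0.5)²/(4 × 0.232 × 10.0) = 0.02694; exp(−0.02694) = 0.9734.
C = 1.503 × 0.9734 = 1.46 kg/m³.

1.46 kg/m³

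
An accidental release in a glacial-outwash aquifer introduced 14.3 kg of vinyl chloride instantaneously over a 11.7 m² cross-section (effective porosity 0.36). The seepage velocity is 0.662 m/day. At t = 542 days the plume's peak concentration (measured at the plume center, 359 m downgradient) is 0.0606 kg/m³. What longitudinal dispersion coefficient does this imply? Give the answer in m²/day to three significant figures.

0.461 m²/day

At the plume center C_max = M/(n_e·A·√(4πDt)), so D = M²/(4πt·(n_e·A·C_max)²).
n_e·A·C_max = 0.36 × 11.7 × 0.0606 = 0.2552 kg/m.
D = 14.3²/(4π × 542 × 0.2552²) = 0.461 m²/day.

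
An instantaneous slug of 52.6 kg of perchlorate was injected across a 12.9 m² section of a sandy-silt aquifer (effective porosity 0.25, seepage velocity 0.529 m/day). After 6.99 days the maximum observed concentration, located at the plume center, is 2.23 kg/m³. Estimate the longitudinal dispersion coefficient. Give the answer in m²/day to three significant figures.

0.609 m²/day

At the plume center C_max = M/(n_e·A·√(4πDt)), so D = M²/(4πt·(n_e·A·C_max)²).
n_e·A·C_max = 0.25 × 12.9 × 2.23 = 7.192 kg/m.
D = 52.6²/(4π × 6.99 × 7.192²) = 0.609 m²/day.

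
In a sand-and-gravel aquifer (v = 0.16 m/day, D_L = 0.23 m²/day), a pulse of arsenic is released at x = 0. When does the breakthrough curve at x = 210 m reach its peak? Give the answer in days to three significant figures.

For the 1D instantaneous-source solution, setting ∂C/∂t = 0 at fixed x gives v²t² + 2Dt − x² = 0, so t = (√(D² + v²x²) − D)/v².
√(D² + v²x²) = √(0.23² + 0.16² × 210²) = 33.60; v² = 0.0256.
t = (33.60 − 0.23)/0.0256 = 1300 days (vs. the pure-advection estimate x/v = 1310 d).

1300 days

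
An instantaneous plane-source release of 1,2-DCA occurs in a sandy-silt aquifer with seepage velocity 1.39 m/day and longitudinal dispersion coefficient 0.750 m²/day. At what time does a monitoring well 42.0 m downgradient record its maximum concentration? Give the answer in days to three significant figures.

For the 1D instantaneous-source solution, setting ∂C/∂t = 0 at fixed x gives v²t² + 2Dt − x² = 0, so t = (√(D² + v²x²) − D)/v².
√(D² + v²x²) = √(0.750² + 1.39² × 42.0²) = 58.38; v² = 1.9321.
t = (58.38 − 0.750)/1.9321 = 29.8 days (vs. the pure-advection estimate x/v = 30.2 d).

29.8 days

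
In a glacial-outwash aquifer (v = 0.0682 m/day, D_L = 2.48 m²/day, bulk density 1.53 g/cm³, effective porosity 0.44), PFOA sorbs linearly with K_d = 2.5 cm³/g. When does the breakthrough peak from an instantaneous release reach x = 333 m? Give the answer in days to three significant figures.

42400 days

Retardation factor R = 1 + ρ_b·K_d/n = 1 + 1.53 × 2.5/0.44 = 9.693.
Sorption retards both mechanisms: v_R = v/R = 0.007036 m/day, D_R = D/R = 0.2559 m²/day.
Peak time from v_R²t² + 2D_R t − x² = 0: t = (√(D_R² + v_R²x²) − D_R)/v_R².
√(D_R² + v_R²x²) = √(0.2559² + 0.007036² × 333²) = 2.357; v_R² = 4.951e-05.
t = (2.357 − 0.2559)/4.951e-05 = 42400 days.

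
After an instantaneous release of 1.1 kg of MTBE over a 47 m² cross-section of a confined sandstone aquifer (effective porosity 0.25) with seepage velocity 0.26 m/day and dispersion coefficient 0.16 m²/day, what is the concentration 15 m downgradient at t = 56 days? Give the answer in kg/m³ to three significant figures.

0.00878 kg/m³

For an instantaneous plane source, C(x,t) = M/(n_e·A·√(4πDt)) · exp(−(x−vt)²/(4Dt)), with n_e·A the pore (flow) area.
Plume center vt = 0.26 × 56 = 14.56 m, so the well at 15 m is 0.44 m downgradient of the peak.
√(4πDt) = 10.61 m, giving peak height M/(n_e·A·√(4πDt)) = 1.1/(0.25 × 47 × 10.61) = 0.008823 kg/m³.
(x−vt)²/(4Dt) = (0.44)²/(4 × 0.16 × 56) = 0.005402; exp(−0.005402) = 0.9946.
C = 0.008823 × 0.9946 = 0.00878 kg/m³.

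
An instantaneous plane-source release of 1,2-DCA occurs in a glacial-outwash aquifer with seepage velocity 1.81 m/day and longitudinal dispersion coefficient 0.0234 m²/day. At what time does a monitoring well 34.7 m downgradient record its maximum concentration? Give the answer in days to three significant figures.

For the 1D instantaneous-source solution, setting ∂C/∂t = 0 at fixed x gives v²t² + 2Dt − x² = 0, so t = (√(D² + v²x²) − D)/v².
√(D² + v²x²) = √(0.0234² + 1.81² × 34.7²) = 62.81; v² = 3.2761.
t = (62.81 − 0.0234)/3.2761 = 19.2 days (vs. the pure-advection estimate x/v = 19.2 d).

19.2 days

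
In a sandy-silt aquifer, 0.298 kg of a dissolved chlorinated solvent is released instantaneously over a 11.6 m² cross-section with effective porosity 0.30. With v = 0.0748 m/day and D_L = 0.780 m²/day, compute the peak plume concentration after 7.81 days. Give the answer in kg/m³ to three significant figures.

0.00979 kg/m³

The peak of an instantaneous 1D plume sits at x = vt; there the Gaussian factor is 1 and C_max = M/(n_e·A·√(4πDt)), where n_e·A is the pore area the mass is dissolved in.
√(4πDt) = √(4π × 0.780 × 7.81) = 8.749 m, so C_max = 0.298/(0.30 × 11.6 × 8.749) = 0.00979 kg/m³.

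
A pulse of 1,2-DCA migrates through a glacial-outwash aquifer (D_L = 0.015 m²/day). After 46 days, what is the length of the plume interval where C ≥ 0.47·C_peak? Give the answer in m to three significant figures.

2.89 m

The plume is Gaussian with σ = √(2Dt) = √(2 × 0.015 × 46) = 1.175 m.
C/C_peak = exp(−Δx²/(2σ²)) = 0.47 ⇒ Δx = σ·√(−2 ln 0.47) = 1.175 × 1.229 = 1.444 m.
Width = 2Δx = 2.89 m.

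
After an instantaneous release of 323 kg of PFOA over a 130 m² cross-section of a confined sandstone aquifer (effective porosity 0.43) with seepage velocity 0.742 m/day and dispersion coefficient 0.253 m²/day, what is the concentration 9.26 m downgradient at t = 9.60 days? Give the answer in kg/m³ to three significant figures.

0.654 kg/m³

For an instantaneous plane source, C(x,t) = M/(n_e·A·√(4πDt)) · exp(−(x−vt)²/(4Dt)), with n_e·A the pore (flow) area.
Plume center vt = 0.742 × 9.60 = 7.1232 m, so the well at 9.26 m is 2.1368 m downgradient of the peak.
√(4πDt) = 5.525 m, giving peak height M/(n_e·A·√(4πDt)) = 323/(0.43 × 130 × 5.525) = 1.046 kg/m³.
(x−vt)²/(4Dt) = (2.1368)²/(4 × 0.253 × 9.60) = 0.4700; exp(−0.4700) = 0.6250.
C = 1.046 × 0.6250 = 0.654 kg/m³.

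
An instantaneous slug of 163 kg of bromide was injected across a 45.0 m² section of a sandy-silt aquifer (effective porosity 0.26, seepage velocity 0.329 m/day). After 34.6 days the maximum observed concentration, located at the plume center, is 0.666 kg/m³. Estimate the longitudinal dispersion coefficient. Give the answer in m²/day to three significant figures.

1.01 m²/day

At the plume center C_max = M/(n_e·A·√(4πDt)), so D = M²/(4πt·(n_e·A·C_max)²).
n_e·A·C_max = 0.26 × 45.0 × 0.666 = 7.792 kg/m.
D = 163²/(4π × 34.6 × 7.792²) = 1.01 m²/day.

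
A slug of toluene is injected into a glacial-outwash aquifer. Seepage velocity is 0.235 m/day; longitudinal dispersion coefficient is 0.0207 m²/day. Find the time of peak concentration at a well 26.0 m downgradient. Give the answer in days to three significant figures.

110 days

For the 1D instantaneous-source solution, setting ∂C/∂t = 0 at fixed x gives v²t² + 2Dt − x² = 0, so t = (√(D² + v²x²) − D)/v².
√(D² + v²x²) = √(0.0207² + 0.235² × 26.0²) = 6.110; v² = 0.055225.
t = (6.110 − 0.0207)/0.055225 = 110 days (vs. the pure-advection estimate x/v = 111 d).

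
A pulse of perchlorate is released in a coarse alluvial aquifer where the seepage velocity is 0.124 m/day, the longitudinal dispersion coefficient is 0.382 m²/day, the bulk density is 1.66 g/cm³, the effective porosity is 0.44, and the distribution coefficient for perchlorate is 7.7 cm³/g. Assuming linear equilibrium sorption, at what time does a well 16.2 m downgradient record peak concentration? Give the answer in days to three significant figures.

3250 days

Retardation factor R = 1 + ρ_b·K_d/n = 1 + 1.66 × 7.7/0.44 = 30.05.
Sorption retards both mechanisms: v_R = v/R = 0.004126 m/day, D_R = D/R = 0.01271 m²/day.
Peak time from v_R²t² + 2D_R t − x² = 0: t = (√(D_R² + v_R²x²) − D_R)/v_R².
√(D_R² + v_R²x²) = √(0.01271² + 0.004126² × 16.2²) = 0.06804; v_R² = 1.702e-05.
t = (0.06804 − 0.01271)/1.702e-05 = 3250 days.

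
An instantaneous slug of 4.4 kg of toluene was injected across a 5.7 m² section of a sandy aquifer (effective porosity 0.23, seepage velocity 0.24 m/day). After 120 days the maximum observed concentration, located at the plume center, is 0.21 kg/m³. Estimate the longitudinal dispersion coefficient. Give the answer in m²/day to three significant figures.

0.169 m²/day

At the plume center C_max = M/(n_e·A·√(4πDt)), so D = M²/(4πt·(n_e·A·C_max)²).
n_e·A·C_max = 0.23 × 5.7 × 0.21 = 0.2753 kg/m.
D = 4.4²/(4π × 120 × 0.2753²) = 0.169 m²/day.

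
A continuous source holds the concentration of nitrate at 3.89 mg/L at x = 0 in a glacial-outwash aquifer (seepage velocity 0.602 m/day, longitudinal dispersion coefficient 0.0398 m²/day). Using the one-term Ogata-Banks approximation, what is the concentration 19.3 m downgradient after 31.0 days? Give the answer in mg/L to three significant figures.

1.33 mg/L

For a continuous step input, C/C₀ ≈ ½·erfc((x−vt)/(2√(Dt))).
vt = 0.602 × 31.0 = 18.662 m and 2√(Dt) = 2√(0.0398 × 31.0) = 2.222 m.
Argument (x−vt)/(2√(Dt)) = (19.3 − 18.662)/2.222 = 0.2871; ½·erfc(0.2871) = 0.3424.
C = 3.89 × 0.3424 = 1.33 mg/L.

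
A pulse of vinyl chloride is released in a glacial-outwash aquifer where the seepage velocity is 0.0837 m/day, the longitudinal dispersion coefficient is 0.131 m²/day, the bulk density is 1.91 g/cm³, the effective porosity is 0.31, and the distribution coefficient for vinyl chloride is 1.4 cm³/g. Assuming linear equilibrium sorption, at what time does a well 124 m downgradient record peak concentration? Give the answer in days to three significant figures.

Retardation factor R = 1 + ρ_b·K_d/n = 1 + 1.91 × 1.4/0.31 = 9.626.
Sorption retards both mechanisms: v_R = v/R = 0.008695 m/day, D_R = D/R = 0.01361 m²/day.
Peak time from v_R²t² + 2D_R t − x² = 0: t = (√(D_R² + v_R²x²) − D_R)/v_R².
√(D_R² + v_R²x²) = √(0.01361² + 0.008695² × 124²) = 1.078; v_R² = 7.560e-05.
t = (1.078 − 0.01361)/7.560e-05 = 14100 days.

14100 days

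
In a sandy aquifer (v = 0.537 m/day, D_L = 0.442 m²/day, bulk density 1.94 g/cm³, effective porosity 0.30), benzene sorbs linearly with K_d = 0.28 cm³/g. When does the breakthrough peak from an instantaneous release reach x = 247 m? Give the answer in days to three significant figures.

Retardation factor R = 1 + ρ_b·K_d/n = 1 + 1.94 × 0.28/0.30 = 2.811.
Sorption retards both mechanisms: v_R = v/R = 0.1910 m/day, D_R = D/R = 0.1572 m²/day.
Peak time from v_R²t² + 2D_R t − x² = 0: t = (√(D_R² + v_R²x²) − D_R)/v_R².
√(D_R² + v_R²x²) = √(0.1572² + 0.1910² × 247²) = 47.18; v_R² = 0.03648.
t = (47.18 − 0.1572)/0.03648 = 1290 days.

1290 days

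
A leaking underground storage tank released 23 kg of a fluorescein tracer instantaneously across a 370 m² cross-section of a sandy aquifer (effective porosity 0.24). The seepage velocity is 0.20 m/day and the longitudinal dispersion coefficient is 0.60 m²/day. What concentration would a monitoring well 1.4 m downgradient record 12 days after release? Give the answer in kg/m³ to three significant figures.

0.0263 kg/m³

For an instantaneous plane source, C(x,t) = M/(n_e·A·√(4πDt)) · exp(−(x−vt)²/(4Dt)), with n_e·A the pore (flow) area.
Plume center vt = 0.20 × 12 = 2.4 m, so the well at 1.4 m is 1 m upgradient of the peak.
√(4πDt) = 9.512 m, giving peak height M/(n_e·A·√(4πDt)) = 23/(0.24 × 370 × 9.512) = 0.02723 kg/m³.
(x−vt)²/(4Dt) = (-1)²/(4 × 0.60 × 12) = 0.03472; exp(−0.03472) = 0.9659.
C = 0.02723 × 0.9659 = 0.0263 kg/m³.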